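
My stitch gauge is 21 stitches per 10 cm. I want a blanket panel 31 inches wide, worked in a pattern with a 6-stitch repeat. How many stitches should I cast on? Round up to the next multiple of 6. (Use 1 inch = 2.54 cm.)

168 stitches.

31 in = 31 × 2.54 = 78.74 cm.
21 / 10 = 2.1 sts/cm.
78.74 × 2.1 = 165.35 sts.
→ 168.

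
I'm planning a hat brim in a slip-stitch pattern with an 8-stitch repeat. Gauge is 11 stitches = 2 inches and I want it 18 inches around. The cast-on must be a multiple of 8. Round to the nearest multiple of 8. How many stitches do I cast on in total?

Cast on 96 stitches.

11 / 2 = 5.5 sts per inch.
18 × 5.5 = 99.00 sts.
Nearest multiple of 8: 96.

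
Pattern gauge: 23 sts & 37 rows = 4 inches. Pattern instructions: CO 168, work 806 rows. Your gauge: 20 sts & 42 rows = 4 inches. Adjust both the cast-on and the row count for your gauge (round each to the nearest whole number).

Stitches: 168 × 20/23 = 146.09 → 146.
Rows: 806 × 42/37 = 914.92 → 915.

Cast on 146 stitches; work 915 rows.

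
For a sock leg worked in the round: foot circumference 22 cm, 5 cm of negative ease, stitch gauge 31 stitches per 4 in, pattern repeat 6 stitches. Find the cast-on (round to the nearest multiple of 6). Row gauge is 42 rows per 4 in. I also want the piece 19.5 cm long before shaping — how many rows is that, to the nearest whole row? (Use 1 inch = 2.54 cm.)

Cast on 54 stitches; work 81 rows.

Finished = 22 − 5 = 17 cm.
17 cm × 1/2.54 = 6.69 inches.
31/4 = 7.75 sts per in; 6.69 × 7.75 = 51.87 sts.
Nearest multiple of 6 → 54.
19.5 cm = 7.68 inches; × 10.5 = 80.61 → 81 rows.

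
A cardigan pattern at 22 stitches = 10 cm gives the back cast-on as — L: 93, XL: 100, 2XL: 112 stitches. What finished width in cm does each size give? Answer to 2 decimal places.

L 42.27 cm; XL 45.45 cm; 2XL 50.91 cm.

22/10 = 2.2 sts per cm.
L: 93 / 2.2 = 42.273 → 42.27 cm.
XL: 100 / 2.2 = 45.455 → 45.45 cm.
2XL: 112 / 2.2 = 50.909 → 50.91 cm.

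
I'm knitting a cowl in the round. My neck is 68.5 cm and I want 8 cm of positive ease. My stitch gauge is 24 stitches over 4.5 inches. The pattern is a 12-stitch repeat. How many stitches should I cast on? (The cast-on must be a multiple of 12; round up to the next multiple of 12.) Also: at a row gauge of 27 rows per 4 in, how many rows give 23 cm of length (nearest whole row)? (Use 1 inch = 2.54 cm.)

Cast on 168 stitches; work 61 rows.

Finished = 68.5 + 8 = 76.5 cm.
76.5 cm × 1/2.54 = 30.12 inches.
24/4.5 = 5.333 sts per in; 30.12 × 5.333 = 160.63 sts.
Next multiple of 12 → 168.
23 cm = 9.06 inches; × 6.75 = 61.12 → 61 rows.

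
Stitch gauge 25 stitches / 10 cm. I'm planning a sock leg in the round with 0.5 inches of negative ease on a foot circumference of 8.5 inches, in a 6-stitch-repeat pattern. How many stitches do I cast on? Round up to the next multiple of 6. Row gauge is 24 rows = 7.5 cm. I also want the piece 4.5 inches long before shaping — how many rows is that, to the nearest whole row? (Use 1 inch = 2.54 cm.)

Cast on 54 stitches; work 37 rows.

Finished = 8.5 − 0.5 = 8 inches.
8 inches × 2.54 = 20.32 cm.
25/10 = 2.5 sts per cm; 20.32 × 2.5 = 50.80 sts.
Next multiple of 6 → 54.
4.5 inches = 11.43 cm; × 3.2 = 36.58 → 37 rows.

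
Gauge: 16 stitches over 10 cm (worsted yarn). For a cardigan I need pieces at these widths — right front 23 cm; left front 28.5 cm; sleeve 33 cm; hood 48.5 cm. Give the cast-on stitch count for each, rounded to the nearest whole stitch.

right front 37; left front 46; sleeve 53; hood 78.

Rate = 16/10 = 1.6 sts per cm.
right front: 23 × 1.6 = 36.80 → 37.
left front: 28.5 × 1.6 = 45.60 → 46.
sleeve: 33 × 1.6 = 52.80 → 53.
hood: 48.5 × 1.6 = 77.60 → 78.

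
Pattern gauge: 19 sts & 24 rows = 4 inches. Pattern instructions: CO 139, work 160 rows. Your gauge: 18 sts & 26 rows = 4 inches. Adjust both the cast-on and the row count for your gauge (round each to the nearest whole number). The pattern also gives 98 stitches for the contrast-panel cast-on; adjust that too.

Cast on 132 stitches; work 173 rows; contrast-panel cast-on 93 stitches.

Stitches: 139 × 18/19 = 131.68 → 132.
Rows: 160 × 26/24 = 173.33 → 173.
contrast-panel cast-on: 98 × 18/19 = 92.84 → 93.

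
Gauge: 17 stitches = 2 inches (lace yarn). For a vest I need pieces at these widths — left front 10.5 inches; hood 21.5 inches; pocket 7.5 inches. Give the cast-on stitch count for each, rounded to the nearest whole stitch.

Rate = 17/2 = 8.5 sts per in.
left front: 10.5 × 8.5 = 89.25 → 89.
hood: 21.5 × 8.5 = 182.75 → 183.
pocket: 7.5 × 8.5 = 63.75 → 64.

left front 89; hood 183; pocket 64.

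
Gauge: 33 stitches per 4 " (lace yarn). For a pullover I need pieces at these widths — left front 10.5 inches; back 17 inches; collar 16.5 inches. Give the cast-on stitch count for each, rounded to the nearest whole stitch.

left front 87; back 140; collar 136.

Rate = 33/4 = 8.25 sts per in.
left front: 10.5 × 8.25 = 86.62 → 87.
back: 17 × 8.25 = 140.25 → 140.
collar: 16.5 × 8.25 = 136.12 → 136.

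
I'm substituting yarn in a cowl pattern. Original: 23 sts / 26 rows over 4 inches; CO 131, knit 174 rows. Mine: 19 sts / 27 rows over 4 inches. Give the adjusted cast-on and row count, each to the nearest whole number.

Stitches: 131 × 19/23 = 108.22 → 108.
Rows: 174 × 27/26 = 180.69 → 181.

Cast on 108 stitches; work 181 rows.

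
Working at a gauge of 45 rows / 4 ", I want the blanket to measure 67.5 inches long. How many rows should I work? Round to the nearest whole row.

45 rows / 4 in = 11.25 rows per inch.
67.5 × 11.25 = 759.38 rows.
Round to nearest → 759.

759 rows.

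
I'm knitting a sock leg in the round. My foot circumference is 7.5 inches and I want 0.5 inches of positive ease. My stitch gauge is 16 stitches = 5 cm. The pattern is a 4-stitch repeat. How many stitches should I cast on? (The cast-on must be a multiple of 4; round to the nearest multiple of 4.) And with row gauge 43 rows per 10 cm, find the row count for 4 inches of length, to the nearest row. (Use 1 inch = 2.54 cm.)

Cast on 64 stitches; work 44 rows.

Finished = 7.5 + 0.5 = 8 inches.
8 inches × 2.54 = 20.32 cm.
16/5 = 3.2 sts per cm; 20.32 × 3.2 = 65.02 sts.
Nearest multiple of 4 → 64.
4 inches = 10.16 cm; × 4.3 = 43.69 → 44 rows.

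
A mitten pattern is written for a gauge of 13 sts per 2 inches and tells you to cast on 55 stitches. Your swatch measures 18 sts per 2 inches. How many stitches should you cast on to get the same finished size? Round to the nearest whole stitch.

Scale factor = 18 / 13 = 1.385.
55 × 18 / 13 = 76.15 sts.
→ 76 sts.

76 stitches.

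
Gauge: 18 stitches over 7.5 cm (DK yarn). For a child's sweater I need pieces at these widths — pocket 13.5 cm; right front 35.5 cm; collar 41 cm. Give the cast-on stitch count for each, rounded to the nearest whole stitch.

Rate = 18/7.5 = 2.4 sts per cm.
pocket: 13.5 × 2.4 = 32.40 → 32.
right front: 35.5 × 2.4 = 85.20 → 85.
collar: 41 × 2.4 = 98.40 → 98.

pocket 32; right front 85; collar 98.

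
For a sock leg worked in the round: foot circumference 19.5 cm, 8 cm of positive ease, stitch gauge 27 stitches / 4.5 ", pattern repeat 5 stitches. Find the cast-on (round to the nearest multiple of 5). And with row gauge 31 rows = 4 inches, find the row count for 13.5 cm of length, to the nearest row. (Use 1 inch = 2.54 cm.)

Finished = 19.5 + 8 = 27.5 cm.
27.5 cm × 1/2.54 = 10.83 inches.
27/4.5 = 6 sts per in; 10.83 × 6 = 64.96 sts.
Nearest multiple of 5 → 65.
13.5 cm = 5.31 inches; × 7.75 = 41.19 → 41 rows.

Cast on 65 stitches; work 41 rows.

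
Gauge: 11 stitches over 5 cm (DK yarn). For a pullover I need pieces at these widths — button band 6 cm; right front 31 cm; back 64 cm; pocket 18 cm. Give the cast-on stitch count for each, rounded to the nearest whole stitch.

Rate = 11/5 = 2.2 sts per cm.
button band: 6 × 2.2 = 13.20 → 13.
right front: 31 × 2.2 = 68.20 → 68.
back: 64 × 2.2 = 140.80 → 141.
pocket: 18 × 2.2 = 39.60 → 40.

button band 13; right front 68; back 141; pocket 40.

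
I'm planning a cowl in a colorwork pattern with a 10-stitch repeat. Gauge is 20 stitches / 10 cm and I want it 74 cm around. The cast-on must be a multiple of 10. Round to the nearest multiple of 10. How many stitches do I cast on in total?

20 / 10 = 2 sts per cm.
74 × 2 = 148.00 sts.
Nearest multiple of 10: 150.

Cast on 150 stitches.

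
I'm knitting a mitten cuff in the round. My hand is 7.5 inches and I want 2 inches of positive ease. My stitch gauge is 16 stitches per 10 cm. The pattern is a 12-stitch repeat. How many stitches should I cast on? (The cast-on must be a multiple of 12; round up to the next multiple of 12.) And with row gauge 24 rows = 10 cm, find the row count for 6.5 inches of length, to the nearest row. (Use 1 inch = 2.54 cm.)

Finished = 7.5 + 2 = 9.5 inches.
9.5 inches × 2.54 = 24.13 cm.
16/10 = 1.6 sts per cm; 24.13 × 1.6 = 38.61 sts.
Next multiple of 12 → 48.
6.5 inches = 16.51 cm; × 2.4 = 39.62 → 40 rows.

Cast on 48 stitches; work 40 rows.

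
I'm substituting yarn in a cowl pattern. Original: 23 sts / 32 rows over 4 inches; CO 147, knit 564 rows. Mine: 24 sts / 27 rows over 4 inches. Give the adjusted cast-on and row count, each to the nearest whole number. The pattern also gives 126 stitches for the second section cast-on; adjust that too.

Cast on 153 stitches; work 476 rows; second section cast-on 131 stitches.

Stitches: 147 × 24/23 = 153.39 → 153.
Rows: 564 × 27/32 = 475.88 → 476.
second section cast-on: 126 × 24/23 = 131.48 → 131.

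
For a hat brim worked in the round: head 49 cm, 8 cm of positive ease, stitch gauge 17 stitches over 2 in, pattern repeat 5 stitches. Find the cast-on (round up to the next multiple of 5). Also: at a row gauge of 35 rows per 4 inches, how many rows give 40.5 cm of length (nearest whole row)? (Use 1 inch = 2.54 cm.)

Finished = 49 + 8 = 57 cm.
57 cm × 1/2.54 = 22.44 inches.
17/2 = 8.5 sts per in; 22.44 × 8.5 = 190.75 sts.
Next multiple of 5 → 195.
40.5 cm = 15.94 inches; × 8.75 = 139.52 → 140 rows.

Cast on 195 stitches; work 140 rows.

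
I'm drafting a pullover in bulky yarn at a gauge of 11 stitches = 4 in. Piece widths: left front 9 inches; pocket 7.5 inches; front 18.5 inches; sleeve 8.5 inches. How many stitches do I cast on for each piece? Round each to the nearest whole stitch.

left front 25; pocket 21; front 51; sleeve 23.

Rate = 11/4 = 2.75 sts per in.
left front: 9 × 2.75 = 24.75 → 25.
pocket: 7.5 × 2.75 = 20.62 → 21.
front: 18.5 × 2.75 = 50.88 → 51.
sleeve: 8.5 × 2.75 = 23.38 → 23.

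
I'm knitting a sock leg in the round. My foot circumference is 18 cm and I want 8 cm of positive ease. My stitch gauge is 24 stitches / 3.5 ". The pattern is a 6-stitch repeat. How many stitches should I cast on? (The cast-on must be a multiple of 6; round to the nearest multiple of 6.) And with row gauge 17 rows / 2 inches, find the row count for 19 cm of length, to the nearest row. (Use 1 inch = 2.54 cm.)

Cast on 72 stitches; work 64 rows.

Finished = 18 + 8 = 26 cm.
26 cm × 1/2.54 = 10.24 inches.
24/3.5 = 6.857 sts per in; 10.24 × 6.857 = 70.19 sts.
Nearest multiple of 6 → 72.
19 cm = 7.48 inches; × 8.5 = 63.58 → 64 rows.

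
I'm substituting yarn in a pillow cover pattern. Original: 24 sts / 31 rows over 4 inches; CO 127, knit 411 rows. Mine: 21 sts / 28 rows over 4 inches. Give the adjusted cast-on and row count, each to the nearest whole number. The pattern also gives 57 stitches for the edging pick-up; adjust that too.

Cast on 111 stitches; work 371 rows; edging pick-up 50 stitches.

Stitches: 127 × 21/24 = 111.12 → 111.
Rows: 411 × 28/31 = 371.23 → 371.
edging pick-up: 57 × 21/24 = 49.88 → 50.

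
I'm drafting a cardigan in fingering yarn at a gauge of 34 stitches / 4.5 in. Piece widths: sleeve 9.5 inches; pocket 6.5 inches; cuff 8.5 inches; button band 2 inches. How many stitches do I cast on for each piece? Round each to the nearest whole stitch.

sleeve 72; pocket 49; cuff 64; button band 15.

Rate = 34/4.5 = 7.556 sts per in.
sleeve: 9.5 × 7.556 = 71.78 → 72.
pocket: 6.5 × 7.556 = 49.11 → 49.
cuff: 8.5 × 7.556 = 64.22 → 64.
button band: 2 × 7.556 = 15.11 → 15.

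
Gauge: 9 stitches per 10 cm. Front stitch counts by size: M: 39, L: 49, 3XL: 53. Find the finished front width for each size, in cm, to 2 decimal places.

9/10 = 0.9 sts per cm.
M: 39 / 0.9 = 43.333 → 43.33 cm.
L: 49 / 0.9 = 54.444 → 54.44 cm.
3XL: 53 / 0.9 = 58.889 → 58.89 cm.

M 43.33 cm; L 54.44 cm; 3XL 58.89 cm.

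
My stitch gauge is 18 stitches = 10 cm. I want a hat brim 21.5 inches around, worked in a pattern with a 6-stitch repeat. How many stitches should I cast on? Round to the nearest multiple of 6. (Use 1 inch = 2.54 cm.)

21.5 in = 21.5 × 2.54 = 54.61 cm.
18 / 10 = 1.8 sts/cm.
54.61 × 1.8 = 98.30 sts.
→ 96.

CO 96 sts.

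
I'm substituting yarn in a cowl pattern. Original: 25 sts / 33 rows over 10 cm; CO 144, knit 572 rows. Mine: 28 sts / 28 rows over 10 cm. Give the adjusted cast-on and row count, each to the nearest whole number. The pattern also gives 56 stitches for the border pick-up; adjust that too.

Cast on 161 stitches; work 485 rows; border pick-up 63 stitches.

Stitches: 144 × 28/25 = 161.28 → 161.
Rows: 572 × 28/33 = 485.33 → 485.
border pick-up: 56 × 28/25 = 62.72 → 63.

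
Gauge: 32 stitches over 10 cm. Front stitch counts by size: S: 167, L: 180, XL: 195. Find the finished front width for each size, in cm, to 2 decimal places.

S 52.19 cm; L 56.25 cm; XL 60.94 cm.

32/10 = 3.2 sts per cm.
S: 167 / 3.2 = 52.188 → 52.19 cm.
L: 180 / 3.2 = 56.250 → 56.25 cm.
XL: 195 / 3.2 = 60.938 → 60.94 cm.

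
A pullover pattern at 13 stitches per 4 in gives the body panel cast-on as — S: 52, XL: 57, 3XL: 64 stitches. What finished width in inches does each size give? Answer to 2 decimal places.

13/4 = 3.25 sts per in.
S: 52 / 3.25 = 16.000 → 16.00 in.
XL: 57 / 3.25 = 17.538 → 17.54 in.
3XL: 64 / 3.25 = 19.692 → 19.69 in.

S 16.00 inches; XL 17.54 inches; 3XL 19.69 inches.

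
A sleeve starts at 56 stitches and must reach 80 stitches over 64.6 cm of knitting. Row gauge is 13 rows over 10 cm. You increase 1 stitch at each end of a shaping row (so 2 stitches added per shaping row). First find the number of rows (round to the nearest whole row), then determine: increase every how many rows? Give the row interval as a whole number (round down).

Rows = 64.6 × 1.3 = 84.0 → 84 rows.
Stitches to add: 24 → 12 shaping rows (at 2 st each).
84 / 12 = 7.00 → every 7 rows.

Increase every 7th row.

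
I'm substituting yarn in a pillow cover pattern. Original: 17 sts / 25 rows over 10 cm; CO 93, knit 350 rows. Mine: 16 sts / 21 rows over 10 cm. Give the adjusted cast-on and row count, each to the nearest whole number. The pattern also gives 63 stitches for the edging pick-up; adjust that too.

Cast on 88 stitches; work 294 rows; edging pick-up 59 stitches.

Stitches: 93 × 16/17 = 87.53 → 88.
Rows: 350 × 21/25 = 294.00 → 294.
edging pick-up: 63 × 16/17 = 59.29 → 59.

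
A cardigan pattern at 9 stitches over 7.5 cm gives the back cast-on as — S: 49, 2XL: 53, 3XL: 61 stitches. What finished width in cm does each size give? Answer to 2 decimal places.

9/7.5 = 1.2 sts per cm.
S: 49 / 1.2 = 40.833 → 40.83 cm.
2XL: 53 / 1.2 = 44.167 → 44.17 cm.
3XL: 61 / 1.2 = 50.833 → 50.83 cm.

S 40.83 cm; 2XL 44.17 cm; 3XL 50.83 cm.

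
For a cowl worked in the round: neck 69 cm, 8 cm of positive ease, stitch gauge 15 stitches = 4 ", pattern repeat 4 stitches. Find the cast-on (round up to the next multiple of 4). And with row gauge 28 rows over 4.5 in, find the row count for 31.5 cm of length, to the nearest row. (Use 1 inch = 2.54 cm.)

Cast on 116 stitches; work 77 rows.

Finished = 69 + 8 = 77 cm.
77 cm × 1/2.54 = 30.31 inches.
15/4 = 3.75 sts per in; 30.31 × 3.75 = 113.68 sts.
Next multiple of 4 → 116.
31.5 cm = 12.40 inches; × 6.222 = 77.17 → 77 rows.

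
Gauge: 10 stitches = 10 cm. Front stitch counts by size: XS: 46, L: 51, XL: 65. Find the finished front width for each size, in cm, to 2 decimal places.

XS 46.00 cm; L 51.00 cm; XL 65.00 cm.

10/10 = 1 sts per cm.
XS: 46 / 1 = 46.000 → 46.00 cm.
L: 51 / 1 = 51.000 → 51.00 cm.
XL: 65 / 1 = 65.000 → 65.00 cm.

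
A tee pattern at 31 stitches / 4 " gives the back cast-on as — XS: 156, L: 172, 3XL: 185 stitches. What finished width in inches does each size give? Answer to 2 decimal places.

31/4 = 7.75 sts per in.
XS: 156 / 7.75 = 20.129 → 20.13 in.
L: 172 / 7.75 = 22.194 → 22.19 in.
3XL: 185 / 7.75 = 23.871 → 23.87 in.

XS 20.13 inches; L 22.19 inches; 3XL 23.87 inches.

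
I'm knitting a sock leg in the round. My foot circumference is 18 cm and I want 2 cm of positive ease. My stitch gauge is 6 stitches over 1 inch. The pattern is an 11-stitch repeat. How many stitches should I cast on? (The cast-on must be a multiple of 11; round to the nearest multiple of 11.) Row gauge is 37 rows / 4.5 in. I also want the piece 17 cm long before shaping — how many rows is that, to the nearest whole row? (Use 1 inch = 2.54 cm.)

Finished = 18 + 2 = 20 cm.
20 cm × 1/2.54 = 7.87 inches.
6/1 = 6 sts per in; 7.87 × 6 = 47.24 sts.
Nearest multiple of 11 → 44.
17 cm = 6.69 inches; × 8.222 = 55.03 → 55 rows.

Cast on 44 stitches; work 55 rows.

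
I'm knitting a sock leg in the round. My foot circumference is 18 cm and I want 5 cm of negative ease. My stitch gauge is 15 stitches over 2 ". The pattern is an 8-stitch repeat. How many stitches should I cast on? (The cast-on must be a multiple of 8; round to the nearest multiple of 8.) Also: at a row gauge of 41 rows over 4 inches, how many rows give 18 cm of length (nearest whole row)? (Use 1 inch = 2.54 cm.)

Finished = 18 − 5 = 13 cm.
13 cm × 1/2.54 = 5.12 inches.
15/2 = 7.5 sts per in; 5.12 × 7.5 = 38.39 sts.
Nearest multiple of 8 → 40.
18 cm = 7.09 inches; × 10.25 = 72.64 → 73 rows.

Cast on 40 stitches; work 73 rows.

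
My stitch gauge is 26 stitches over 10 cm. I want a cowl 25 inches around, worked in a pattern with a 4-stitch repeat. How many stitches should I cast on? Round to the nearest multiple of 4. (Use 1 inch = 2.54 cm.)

25 in = 25 × 2.54 = 63.50 cm.
26 / 10 = 2.6 sts/cm.
63.50 × 2.6 = 165.10 sts.
→ 164.

Cast on 164 stitches.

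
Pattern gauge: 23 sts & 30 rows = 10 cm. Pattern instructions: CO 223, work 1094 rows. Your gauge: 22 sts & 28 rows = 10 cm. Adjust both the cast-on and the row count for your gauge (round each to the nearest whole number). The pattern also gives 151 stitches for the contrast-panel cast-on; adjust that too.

Cast on 213 stitches; work 1021 rows; contrast-panel cast-on 144 stitches.

Stitches: 223 × 22/23 = 213.30 → 213.
Rows: 1094 × 28/30 = 1021.07 → 1021.
contrast-panel cast-on: 151 × 22/23 = 144.43 → 144.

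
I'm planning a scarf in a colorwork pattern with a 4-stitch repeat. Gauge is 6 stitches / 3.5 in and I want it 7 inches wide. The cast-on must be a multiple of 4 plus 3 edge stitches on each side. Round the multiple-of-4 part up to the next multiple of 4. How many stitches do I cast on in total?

6 / 3.5 = 1.714 sts per inch.
7 × 1.714 = 12.00 sts.
Less 6 edge sts → 6.00 for the repeat.
Next multiple of 4: 8.
Add back 6 edge sts → 14.

Cast on 14 stitches.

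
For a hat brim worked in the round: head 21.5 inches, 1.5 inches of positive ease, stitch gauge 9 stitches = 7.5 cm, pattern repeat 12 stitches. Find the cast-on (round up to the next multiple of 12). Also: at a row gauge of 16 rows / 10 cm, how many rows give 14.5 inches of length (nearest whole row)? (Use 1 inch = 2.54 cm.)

Cast on 72 stitches; work 59 rows.

Finished = 21.5 + 1.5 = 23 inches.
23 inches × 2.54 = 58.42 cm.
9/7.5 = 1.2 sts per cm; 58.42 × 1.2 = 70.10 sts.
Next multiple of 12 → 72.
14.5 inches = 36.83 cm; × 1.6 = 58.93 → 59 rows.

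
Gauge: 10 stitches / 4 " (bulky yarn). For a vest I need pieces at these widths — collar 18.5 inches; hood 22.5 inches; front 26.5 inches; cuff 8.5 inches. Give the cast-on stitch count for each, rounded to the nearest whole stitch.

collar 46; hood 56; front 66; cuff 21.

Rate = 10/4 = 2.5 sts per in.
collar: 18.5 × 2.5 = 46.25 → 46.
hood: 22.5 × 2.5 = 56.25 → 56.
front: 26.5 × 2.5 = 66.25 → 66.
cuff: 8.5 × 2.5 = 21.25 → 21.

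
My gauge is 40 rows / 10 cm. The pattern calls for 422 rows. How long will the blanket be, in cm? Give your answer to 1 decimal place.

105.5 cm.

40 rows / 10 cm = 4 rows per cm.
422 / 4 = 105.50 cm.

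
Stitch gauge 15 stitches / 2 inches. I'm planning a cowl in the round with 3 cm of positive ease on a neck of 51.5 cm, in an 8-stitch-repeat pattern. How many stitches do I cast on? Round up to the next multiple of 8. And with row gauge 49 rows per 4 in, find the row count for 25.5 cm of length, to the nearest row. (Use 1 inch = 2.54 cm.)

Cast on 168 stitches; work 123 rows.

Finished = 51.5 + 3 = 54.5 cm.
54.5 cm × 1/2.54 = 21.46 inches.
15/2 = 7.5 sts per in; 21.46 × 7.5 = 160.93 sts.
Next multiple of 8 → 168.
25.5 cm = 10.04 inches; × 12.25 = 122.98 → 123 rows.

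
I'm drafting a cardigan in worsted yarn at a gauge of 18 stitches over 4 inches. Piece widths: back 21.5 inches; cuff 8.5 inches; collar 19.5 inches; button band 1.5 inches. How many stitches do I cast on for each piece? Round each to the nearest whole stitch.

back 97; cuff 38; collar 88; button band 7.

Rate = 18/4 = 4.5 sts per in.
back: 21.5 × 4.5 = 96.75 → 97.
cuff: 8.5 × 4.5 = 38.25 → 38.
collar: 19.5 × 4.5 = 87.75 → 88.
button band: 1.5 × 4.5 = 6.75 → 7.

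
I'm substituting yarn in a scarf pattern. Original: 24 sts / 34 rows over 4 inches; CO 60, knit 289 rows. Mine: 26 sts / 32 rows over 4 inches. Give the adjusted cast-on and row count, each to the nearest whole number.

Stitches: 60 × 26/24 = 65.00 → 65.
Rows: 289 × 32/34 = 272.00 → 272.

Cast on 65 stitches; work 272 rows.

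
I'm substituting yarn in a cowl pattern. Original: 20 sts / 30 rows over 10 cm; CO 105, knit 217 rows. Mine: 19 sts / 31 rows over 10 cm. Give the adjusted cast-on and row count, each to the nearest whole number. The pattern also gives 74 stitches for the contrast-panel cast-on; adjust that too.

Stitches: 105 × 19/20 = 99.75 → 100.
Rows: 217 × 31/30 = 224.23 → 224.
contrast-panel cast-on: 74 × 19/20 = 70.30 → 70.

Cast on 100 stitches; work 224 rows; contrast-panel cast-on 70 stitches.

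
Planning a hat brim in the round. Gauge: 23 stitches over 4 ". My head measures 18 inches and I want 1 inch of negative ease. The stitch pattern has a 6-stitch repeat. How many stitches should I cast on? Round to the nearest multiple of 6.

Cast on 96 stitches.

Finished = 18 − 1 = 17 inches.
23 / 4 = 5.75 sts/in.
17 × 5.75 = 97.75 sts.
Nearest multiple of 6: 96.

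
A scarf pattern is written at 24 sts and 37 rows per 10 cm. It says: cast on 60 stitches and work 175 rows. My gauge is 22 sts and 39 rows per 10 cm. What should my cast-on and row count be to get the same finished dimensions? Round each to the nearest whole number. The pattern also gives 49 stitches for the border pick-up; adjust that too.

Stitches: 60 × 22/24 = 55.00 → 55.
Rows: 175 × 39/37 = 184.46 → 184.
border pick-up: 49 × 22/24 = 44.92 → 45.

Cast on 55 stitches; work 184 rows; border pick-up 45 stitches.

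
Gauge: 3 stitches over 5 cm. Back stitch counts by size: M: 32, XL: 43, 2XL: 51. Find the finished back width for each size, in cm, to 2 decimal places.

M 53.33 cm; XL 71.67 cm; 2XL 85.00 cm.

3/5 = 0.6 sts per cm.
M: 32 / 0.6 = 53.333 → 53.33 cm.
XL: 43 / 0.6 = 71.667 → 71.67 cm.
2XL: 51 / 0.6 = 85.000 → 85.00 cm.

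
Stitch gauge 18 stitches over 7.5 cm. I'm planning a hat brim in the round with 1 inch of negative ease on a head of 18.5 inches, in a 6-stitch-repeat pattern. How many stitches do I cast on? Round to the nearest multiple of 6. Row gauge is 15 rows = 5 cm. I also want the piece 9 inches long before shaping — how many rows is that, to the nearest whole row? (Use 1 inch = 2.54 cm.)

Finished = 18.5 − 1 = 17.5 inches.
17.5 inches × 2.54 = 44.45 cm.
18/7.5 = 2.4 sts per cm; 44.45 × 2.4 = 106.68 sts.
Nearest multiple of 6 → 108.
9 inches = 22.86 cm; × 3 = 68.58 → 69 rows.

Cast on 108 stitches; work 69 rows.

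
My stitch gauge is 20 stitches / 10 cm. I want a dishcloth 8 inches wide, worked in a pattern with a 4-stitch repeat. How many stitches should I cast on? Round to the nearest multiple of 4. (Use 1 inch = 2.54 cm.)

40 stitches.

8 in = 8 × 2.54 = 20.32 cm.
20 / 10 = 2 sts/cm.
20.32 × 2 = 40.64 sts.
→ 40.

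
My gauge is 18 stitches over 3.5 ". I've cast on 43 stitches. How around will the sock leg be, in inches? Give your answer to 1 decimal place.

8.4 inches.

18 stitches / 3.5 inch = 5.143 stitches per inch.
43 / 5.143 = 8.36 inches.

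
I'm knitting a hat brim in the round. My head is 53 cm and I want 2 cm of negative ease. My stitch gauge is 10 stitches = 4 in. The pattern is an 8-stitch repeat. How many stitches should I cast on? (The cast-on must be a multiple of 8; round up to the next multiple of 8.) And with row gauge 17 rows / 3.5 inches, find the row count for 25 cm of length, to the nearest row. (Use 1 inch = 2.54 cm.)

Cast on 56 stitches; work 48 rows.

Finished = 53 − 2 = 51 cm.
51 cm × 1/2.54 = 20.08 inches.
10/4 = 2.5 sts per in; 20.08 × 2.5 = 50.20 sts.
Next multiple of 8 → 56.
25 cm = 9.84 inches; × 4.857 = 47.81 → 48 rows.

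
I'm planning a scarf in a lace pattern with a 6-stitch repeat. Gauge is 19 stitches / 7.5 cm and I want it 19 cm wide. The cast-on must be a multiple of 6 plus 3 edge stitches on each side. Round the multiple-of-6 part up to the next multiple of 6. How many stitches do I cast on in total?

19 / 7.5 = 2.533 sts per cm.
19 × 2.533 = 48.13 sts.
Less 6 edge sts → 42.13 for the repeat.
Next multiple of 6: 48.
Add back 6 edge sts → 54.

CO 54 sts.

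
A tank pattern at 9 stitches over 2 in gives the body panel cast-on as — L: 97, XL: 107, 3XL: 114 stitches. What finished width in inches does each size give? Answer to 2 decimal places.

L 21.56 inches; XL 23.78 inches; 3XL 25.33 inches.

9/2 = 4.5 sts per in.
L: 97 / 4.5 = 21.556 → 21.56 in.
XL: 107 / 4.5 = 23.778 → 23.78 in.
3XL: 114 / 4.5 = 25.333 → 25.33 in.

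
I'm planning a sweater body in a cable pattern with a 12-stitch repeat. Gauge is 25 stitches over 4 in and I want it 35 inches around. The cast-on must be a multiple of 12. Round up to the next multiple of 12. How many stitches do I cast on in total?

228 stitches.

25 / 4 = 6.25 sts per inch.
35 × 6.25 = 218.75 sts.
Next multiple of 12: 228.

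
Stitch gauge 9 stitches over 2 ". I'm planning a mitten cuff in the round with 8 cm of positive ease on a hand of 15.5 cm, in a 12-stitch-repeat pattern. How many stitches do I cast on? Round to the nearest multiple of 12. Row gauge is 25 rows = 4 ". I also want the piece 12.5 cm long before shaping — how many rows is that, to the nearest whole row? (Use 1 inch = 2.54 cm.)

Cast on 36 stitches; work 31 rows.

Finished = 15.5 + 8 = 23.5 cm.
23.5 cm × 1/2.54 = 9.25 inches.
9/2 = 4.5 sts per in; 9.25 × 4.5 = 41.63 sts.
Nearest multiple of 12 → 36.
12.5 cm = 4.92 inches; × 6.25 = 30.76 → 31 rows.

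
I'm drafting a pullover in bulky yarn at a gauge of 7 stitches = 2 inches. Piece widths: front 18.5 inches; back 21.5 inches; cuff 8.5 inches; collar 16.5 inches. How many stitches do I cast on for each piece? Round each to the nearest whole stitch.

Rate = 7/2 = 3.5 sts per in.
front: 18.5 × 3.5 = 64.75 → 65.
back: 21.5 × 3.5 = 75.25 → 75.
cuff: 8.5 × 3.5 = 29.75 → 30.
collar: 16.5 × 3.5 = 57.75 → 58.

front 65; back 75; cuff 30; collar 58.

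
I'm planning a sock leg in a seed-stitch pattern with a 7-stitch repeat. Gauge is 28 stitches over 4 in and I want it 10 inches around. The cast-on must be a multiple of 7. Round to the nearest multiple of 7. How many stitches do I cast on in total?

28 / 4 = 7 sts per inch.
10 × 7 = 70.00 sts.
Nearest multiple of 7: 70.

70 stitches.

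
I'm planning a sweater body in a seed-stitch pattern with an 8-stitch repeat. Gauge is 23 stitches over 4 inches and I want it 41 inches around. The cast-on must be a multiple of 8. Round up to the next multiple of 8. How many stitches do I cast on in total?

23 / 4 = 5.75 sts per inch.
41 × 5.75 = 235.75 sts.
Next multiple of 8: 240.

Cast on 240 stitches.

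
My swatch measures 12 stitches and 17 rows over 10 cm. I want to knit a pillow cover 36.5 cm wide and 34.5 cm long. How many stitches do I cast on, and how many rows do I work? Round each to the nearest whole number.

Stitch gauge = 12/10 = 1.2 sts/cm; 36.5 × 1.2 = 43.80 → 44 sts.
Row gauge = 17/10 = 1.7 rows/cm; 34.5 × 1.7 = 58.65 → 59 rows.

Cast on 44 stitches and work 59 rows.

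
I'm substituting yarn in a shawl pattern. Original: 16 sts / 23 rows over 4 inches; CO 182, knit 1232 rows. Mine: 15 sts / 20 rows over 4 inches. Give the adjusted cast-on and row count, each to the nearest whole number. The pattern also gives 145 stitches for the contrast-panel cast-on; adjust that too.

Stitches: 182 × 15/16 = 170.62 → 171.
Rows: 1232 × 20/23 = 1071.30 → 1071.
contrast-panel cast-on: 145 × 15/16 = 135.94 → 136.

Cast on 171 stitches; work 1071 rows; contrast-panel cast-on 136 stitches.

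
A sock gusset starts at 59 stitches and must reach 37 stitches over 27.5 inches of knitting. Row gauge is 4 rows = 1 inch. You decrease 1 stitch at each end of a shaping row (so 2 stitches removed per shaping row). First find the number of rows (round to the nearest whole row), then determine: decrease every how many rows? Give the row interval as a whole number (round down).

Rows = 27.5 × 4 = 110.0 → 110 rows.
Stitches to remove: 22 → 11 shaping rows (at 2 st each).
110 / 11 = 10.00 → every 10 rows.

Decrease every 10th row.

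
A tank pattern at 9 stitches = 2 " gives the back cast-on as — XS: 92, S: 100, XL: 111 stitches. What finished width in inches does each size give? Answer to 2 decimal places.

9/2 = 4.5 sts per in.
XS: 92 / 4.5 = 20.444 → 20.44 in.
S: 100 / 4.5 = 22.222 → 22.22 in.
XL: 111 / 4.5 = 24.667 → 24.67 in.

XS 20.44 inches; S 22.22 inches; XL 24.67 inches.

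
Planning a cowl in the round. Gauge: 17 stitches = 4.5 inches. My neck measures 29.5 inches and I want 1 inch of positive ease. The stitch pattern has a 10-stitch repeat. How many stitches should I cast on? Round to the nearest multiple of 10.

CO 120 sts.

Finished = 29.5 + 1 = 30.5 inches.
17 / 4.5 = 3.778 sts/in.
30.5 × 3.778 = 115.22 sts.
Nearest multiple of 10: 120.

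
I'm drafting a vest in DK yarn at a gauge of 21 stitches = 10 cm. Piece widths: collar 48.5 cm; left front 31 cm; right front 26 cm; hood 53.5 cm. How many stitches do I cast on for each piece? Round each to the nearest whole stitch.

Rate = 21/10 = 2.1 sts per cm.
collar: 48.5 × 2.1 = 101.85 → 102.
left front: 31 × 2.1 = 65.10 → 65.
right front: 26 × 2.1 = 54.60 → 55.
hood: 53.5 × 2.1 = 112.35 → 112.

collar 102; left front 65; right front 55; hood 112.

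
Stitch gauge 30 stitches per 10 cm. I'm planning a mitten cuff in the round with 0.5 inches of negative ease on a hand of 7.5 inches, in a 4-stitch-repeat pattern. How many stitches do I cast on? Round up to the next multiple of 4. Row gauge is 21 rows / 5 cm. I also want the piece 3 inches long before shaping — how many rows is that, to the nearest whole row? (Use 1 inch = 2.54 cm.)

Finished = 7.5 − 0.5 = 7 inches.
7 inches × 2.54 = 17.78 cm.
30/10 = 3 sts per cm; 17.78 × 3 = 53.34 sts.
Next multiple of 4 → 56.
3 inches = 7.62 cm; × 4.2 = 32.00 → 32 rows.

Cast on 56 stitches; work 32 rows.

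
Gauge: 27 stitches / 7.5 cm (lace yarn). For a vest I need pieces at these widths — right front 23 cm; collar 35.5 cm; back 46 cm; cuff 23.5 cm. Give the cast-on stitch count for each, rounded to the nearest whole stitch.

Rate = 27/7.5 = 3.6 sts per cm.
right front: 23 × 3.6 = 82.80 → 83.
collar: 35.5 × 3.6 = 127.80 → 128.
back: 46 × 3.6 = 165.60 → 166.
cuff: 23.5 × 3.6 = 84.60 → 85.

right front 83; collar 128; back 166; cuff 85.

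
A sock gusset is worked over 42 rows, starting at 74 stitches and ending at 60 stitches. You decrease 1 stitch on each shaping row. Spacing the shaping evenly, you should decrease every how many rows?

Decrease every 3rd row.

Stitches to remove: |60 − 74| = 14.
Shaping rows needed: 14 / 1 = 14.
42 rows / 14 = every 3 rows.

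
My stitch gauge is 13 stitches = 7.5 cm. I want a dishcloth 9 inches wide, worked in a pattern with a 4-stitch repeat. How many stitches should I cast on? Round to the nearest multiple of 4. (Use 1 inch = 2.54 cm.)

9 in = 9 × 2.54 = 22.86 cm.
13 / 7.5 = 1.733 sts/cm.
22.86 × 1.733 = 39.62 sts.
→ 40.

40 stitches.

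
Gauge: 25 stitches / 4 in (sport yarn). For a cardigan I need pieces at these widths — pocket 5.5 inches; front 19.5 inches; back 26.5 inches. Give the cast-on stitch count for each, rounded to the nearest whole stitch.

pocket 34; front 122; back 166.

Rate = 25/4 = 6.25 sts per in.
pocket: 5.5 × 6.25 = 34.38 → 34.
front: 19.5 × 6.25 = 121.88 → 122.
back: 26.5 × 6.25 = 165.62 → 166.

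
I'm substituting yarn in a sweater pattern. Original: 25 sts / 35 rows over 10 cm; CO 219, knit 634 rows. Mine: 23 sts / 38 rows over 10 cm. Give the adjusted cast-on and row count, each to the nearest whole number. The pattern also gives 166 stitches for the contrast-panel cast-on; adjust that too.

Cast on 201 stitches; work 688 rows; contrast-panel cast-on 153 stitches.

Stitches: 219 × 23/25 = 201.48 → 201.
Rows: 634 × 38/35 = 688.34 → 688.
contrast-panel cast-on: 166 × 23/25 = 152.72 → 153.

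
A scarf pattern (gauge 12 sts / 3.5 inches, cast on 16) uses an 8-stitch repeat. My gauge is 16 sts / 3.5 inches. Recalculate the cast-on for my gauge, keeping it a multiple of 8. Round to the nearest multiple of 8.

Cast on 24 stitches.

16 × 16 / 12 = 21.33.
Nearest multiple of 8: 24.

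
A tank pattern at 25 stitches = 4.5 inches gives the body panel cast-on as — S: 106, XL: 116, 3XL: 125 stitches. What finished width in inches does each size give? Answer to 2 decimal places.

S 19.08 inches; XL 20.88 inches; 3XL 22.50 inches.

25/4.5 = 5.556 sts per in.
S: 106 / 5.556 = 19.080 → 19.08 in.
XL: 116 / 5.556 = 20.880 → 20.88 in.
3XL: 125 / 5.556 = 22.500 → 22.50 in.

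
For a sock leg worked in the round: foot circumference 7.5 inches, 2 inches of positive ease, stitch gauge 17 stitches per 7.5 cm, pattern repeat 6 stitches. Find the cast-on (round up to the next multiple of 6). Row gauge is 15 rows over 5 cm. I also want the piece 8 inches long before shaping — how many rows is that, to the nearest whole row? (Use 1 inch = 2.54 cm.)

Finished = 7.5 + 2 = 9.5 inches.
9.5 inches × 2.54 = 24.13 cm.
17/7.5 = 2.267 sts per cm; 24.13 × 2.267 = 54.69 sts.
Next multiple of 6 → 60.
8 inches = 20.32 cm; × 3 = 60.96 → 61 rows.

Cast on 60 stitches; work 61 rows.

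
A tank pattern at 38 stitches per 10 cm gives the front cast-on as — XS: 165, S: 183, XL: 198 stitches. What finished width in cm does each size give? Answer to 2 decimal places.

XS 43.42 cm; S 48.16 cm; XL 52.11 cm.

38/10 = 3.8 sts per cm.
XS: 165 / 3.8 = 43.421 → 43.42 cm.
S: 183 / 3.8 = 48.158 → 48.16 cm.
XL: 198 / 3.8 = 52.105 → 52.11 cm.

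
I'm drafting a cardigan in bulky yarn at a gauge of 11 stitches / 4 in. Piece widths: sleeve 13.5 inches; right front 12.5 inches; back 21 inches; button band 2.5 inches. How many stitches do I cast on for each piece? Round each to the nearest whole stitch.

sleeve 37; right front 34; back 58; button band 7.

Rate = 11/4 = 2.75 sts per in.
sleeve: 13.5 × 2.75 = 37.12 → 37.
right front: 12.5 × 2.75 = 34.38 → 34.
back: 21 × 2.75 = 57.75 → 58.
button band: 2.5 × 2.75 = 6.88 → 7.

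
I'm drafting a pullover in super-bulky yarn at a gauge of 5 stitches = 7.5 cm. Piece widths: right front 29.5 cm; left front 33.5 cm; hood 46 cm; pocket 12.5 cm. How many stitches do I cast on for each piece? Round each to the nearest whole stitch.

Rate = 5/7.5 = 0.667 sts per cm.
right front: 29.5 × 0.667 = 19.67 → 20.
left front: 33.5 × 0.667 = 22.33 → 22.
hood: 46 × 0.667 = 30.67 → 31.
pocket: 12.5 × 0.667 = 8.33 → 8.

right front 20; left front 22; hood 31; pocket 8.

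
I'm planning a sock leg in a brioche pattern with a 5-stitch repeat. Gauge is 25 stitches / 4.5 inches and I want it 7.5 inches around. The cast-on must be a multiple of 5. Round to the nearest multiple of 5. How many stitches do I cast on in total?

Cast on 40 stitches.

25 / 4.5 = 5.556 sts per inch.
7.5 × 5.556 = 41.67 sts.
Nearest multiple of 5: 40.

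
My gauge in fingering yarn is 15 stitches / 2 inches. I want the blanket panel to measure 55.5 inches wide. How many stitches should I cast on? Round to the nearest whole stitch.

CO 416 sts.

15 stitches / 2 in = 7.5 stitches per inch.
55.5 × 7.5 = 416.25 stitches.
Round to nearest → 416.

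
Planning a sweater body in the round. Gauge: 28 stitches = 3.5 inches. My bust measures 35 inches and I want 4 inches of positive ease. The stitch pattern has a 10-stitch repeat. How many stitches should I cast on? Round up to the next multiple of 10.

Finished = 35 + 4 = 39 inches.
28 / 3.5 = 8 sts/in.
39 × 8 = 312.00 sts.
Next multiple of 10: 320.

320 stitches.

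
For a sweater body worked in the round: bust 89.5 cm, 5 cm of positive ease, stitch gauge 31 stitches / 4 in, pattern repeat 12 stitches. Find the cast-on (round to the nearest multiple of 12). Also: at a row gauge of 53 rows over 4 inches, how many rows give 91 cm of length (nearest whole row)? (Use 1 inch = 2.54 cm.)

Finished = 89.5 + 5 = 94.5 cm.
94.5 cm × 1/2.54 = 37.20 inches.
31/4 = 7.75 sts per in; 37.20 × 7.75 = 288.34 sts.
Nearest multiple of 12 → 288.
91 cm = 35.83 inches; × 13.25 = 474.70 → 475 rows.

Cast on 288 stitches; work 475 rows.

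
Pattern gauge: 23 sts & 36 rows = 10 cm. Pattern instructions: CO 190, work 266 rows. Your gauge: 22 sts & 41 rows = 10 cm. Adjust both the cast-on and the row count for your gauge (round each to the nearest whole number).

Stitches: 190 × 22/23 = 181.74 → 182.
Rows: 266 × 41/36 = 302.94 → 303.

Cast on 182 stitches; work 303 rows.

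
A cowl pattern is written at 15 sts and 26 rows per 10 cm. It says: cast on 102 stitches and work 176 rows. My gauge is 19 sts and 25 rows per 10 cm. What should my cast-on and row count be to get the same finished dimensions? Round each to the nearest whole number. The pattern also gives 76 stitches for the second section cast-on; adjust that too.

Stitches: 102 × 19/15 = 129.20 → 129.
Rows: 176 × 25/26 = 169.23 → 169.
second section cast-on: 76 × 19/15 = 96.27 → 96.

Cast on 129 stitches; work 169 rows; second section cast-on 96 stitches.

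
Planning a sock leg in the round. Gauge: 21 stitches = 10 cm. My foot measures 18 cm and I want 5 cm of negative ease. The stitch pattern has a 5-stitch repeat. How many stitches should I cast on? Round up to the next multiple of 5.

Finished = 18 − 5 = 13 cm.
21 / 10 = 2.1 sts/cm.
13 × 2.1 = 27.30 sts.
Next multiple of 5: 30.

CO 30 sts.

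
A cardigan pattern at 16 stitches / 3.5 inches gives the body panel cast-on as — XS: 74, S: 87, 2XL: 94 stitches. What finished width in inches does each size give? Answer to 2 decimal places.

XS 16.19 inches; S 19.03 inches; 2XL 20.56 inches.

16/3.5 = 4.571 sts per in.
XS: 74 / 4.571 = 16.188 → 16.19 in.
S: 87 / 4.571 = 19.031 → 19.03 in.
2XL: 94 / 4.571 = 20.562 → 20.56 in.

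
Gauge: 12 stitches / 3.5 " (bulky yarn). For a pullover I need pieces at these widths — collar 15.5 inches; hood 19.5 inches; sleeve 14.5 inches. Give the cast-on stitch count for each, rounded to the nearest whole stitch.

Rate = 12/3.5 = 3.429 sts per in.
collar: 15.5 × 3.429 = 53.14 → 53.
hood: 19.5 × 3.429 = 66.86 → 67.
sleeve: 14.5 × 3.429 = 49.71 → 50.

collar 53; hood 67; sleeve 50.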